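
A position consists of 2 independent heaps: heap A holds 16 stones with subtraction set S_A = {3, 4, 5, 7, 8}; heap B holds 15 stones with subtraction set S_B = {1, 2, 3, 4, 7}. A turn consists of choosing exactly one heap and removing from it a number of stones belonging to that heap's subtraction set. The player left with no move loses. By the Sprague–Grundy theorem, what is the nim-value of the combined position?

1

Heap A, S = {3, 4, 5, 7, 8}:
G(0) = 0
G(1) = mex{} = 0
G(2) = mex{} = 0
G(3) = mex{0} = 1
G(4) = mex{0,0} = 1
G(5) = mex{0,0,0} = 1
G(6) = mex{1,0,0} = 2
G(7) = mex{1,1,0,0} = 2
G(8) = mex{1,1,1,0,0} = 2
G(9) = mex{2,1,1,0,0} = 3
G(10) = mex{2,2,1,1,0} = 3
G(11) = mex{2,2,2,1,1} = 0
G(12) = mex{3,2,2,1,1} = 0
G(13) = mex{3,3,2,2,1} = 0
G(14) = mex{0,3,3,2,2} = 1
G(15) = mex{0,0,3,2,2} = 1
G(16) = mex{0,0,0,3,2} = 1
G_A(16) = 1.
Heap B, S = {1, 2, 3, 4, 7}:
n :  0  1  2  3  4  5  6  7  8  9 10 11 12 13 14 15
G :  0  1  2  3  4  0  1  2  3  4  0  1  2  3  4  0
G_B(15) = 0.
Combined Grundy value = 1 ⊕ 0 = 1.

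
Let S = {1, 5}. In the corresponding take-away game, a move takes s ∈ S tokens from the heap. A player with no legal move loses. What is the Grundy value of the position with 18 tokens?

0

n :  0  1  2  3  4  5  6  7  8  9 10 11 12 13 14 15 16 17 18
G :  0  1  0  1  0  1  0  1  0  1  0  1  0  1  0  1  0  1  0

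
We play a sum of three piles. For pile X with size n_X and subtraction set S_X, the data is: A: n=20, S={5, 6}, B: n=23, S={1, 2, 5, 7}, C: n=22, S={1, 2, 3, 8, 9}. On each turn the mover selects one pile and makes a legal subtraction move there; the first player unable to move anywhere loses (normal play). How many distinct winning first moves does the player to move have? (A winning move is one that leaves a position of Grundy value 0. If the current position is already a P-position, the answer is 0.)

3

Pile A, S = {5, 6}:
n :  0  1  2  3  4  5  6  7  8  9 10 11 12 13 14 15 16 17 18 19 20
G :  0  0  0  0  0  1  1  1  1  1  2  0  0  0  0  0  1  1  1  1  1
G_A(20) = 1.
Pile B, S = {1, 2, 5, 7}:
G(0) = 0
G(1) = mex{0} = 1
G(2) = mex{1,0} = 2
G(3) = mex{2,1} = 0
G(4) = mex{0,2} = 1
G(5) = mex{1,0,0} = 2
G(6) = mex{2,1,1} = 0
G(7) = mex{0,2,2,0} = 1
G(8) = mex{1,0,0,1} = 2
G(9) = mex{2,1,1,2} = 0
G(10) = mex{0,2,2,0} = 1
G(11) = mex{1,0,0,1} = 2
G(12) = mex{2,1,1,2} = 0
G(13) = mex{0,2,2,0} = 1
G(14) = mex{1,0,0,1} = 2
G(15) = mex{2,1,1,2} = 0
G(16) = mex{0,2,2,0} = 1
G(17) = mex{1,0,0,1} = 2
G(18) = mex{2,1,1,2} = 0
G(19) = mex{0,2,2,0} = 1
G(20) = mex{1,0,0,1} = 2
G(21) = mex{2,1,1,2} = 0
G(22) = mex{0,2,2,0} = 1
G(23) = mex{1,0,0,1} = 2
G_B(23) = 2.
Pile C, S = {1, 2, 3, 8, 9}:
G(0) = 0
G(1) = mex{0} = 1
G(2) = mex{1,0} = 2
G(3) = mex{2,1,0} = 3
G(4) = mex{3,2,1} = 0
G(5) = mex{0,3,2} = 1
G(6) = mex{1,0,3} = 2
G(7) = mex{2,1,0} = 3
G(8) = mex{3,2,1,0} = 4
G(9) = mex{4,3,2,1,0} = 5
G(10) = mex{5,4,3,2,1} = 0
G(11) = mex{0,5,4,3,2} = 1
G(12) = mex{1,0,5,0,3} = 2
G(13) = mex{2,1,0,1,0} = 3
G(14) = mex{3,2,1,2,1} = 0
G(15) = mex{0,3,2,3,2} = 1
G(16) = mex{1,0,3,4,3} = 2
G(17) = mex{2,1,0,5,4} = 3
G(18) = mex{3,2,1,0,5} = 4
G(19) = mex{4,3,2,1,0} = 5
G(20) = mex{5,4,3,2,1} = 0
G(21) = mex{0,5,4,3,2} = 1
G(22) = mex{1,0,5,0,3} = 2
G_C(22) = 2.
Combined Grundy value = 1 ⊕ 2 ⊕ 2 = 1.
A winning move leaves total XOR = 0, i.e. changes one component's Grundy value g to g ⊕ X where X is the current total.
Pile A: need g' = 1⊕1 = 0. Options: 20−5→G=0, 20−6→G=0. Hits: 2.
Pile B: need g' = 2⊕1 = 3. Options: 23−1→G=1, 23−2→G=0, 23−5→G=0, 23−7→G=1. Hits: 0.
Pile C: need g' = 2⊕1 = 3. Options: 22−1→G=1, 22−2→G=0, 22−3→G=5, 22−8→G=0, 22−9→G=3. Hits: 1.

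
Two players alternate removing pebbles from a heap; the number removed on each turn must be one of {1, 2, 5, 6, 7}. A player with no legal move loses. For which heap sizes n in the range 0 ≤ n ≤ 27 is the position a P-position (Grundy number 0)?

0, 3, 11, 14, 22, 25

n :  0  1  2  3  4  5  6  7  8  9 10 11 12 13 14 15 16 17 18 19 20 21 22 23 24 25 26 27
G :  0  1  2  0  1  2  3  4  5  3  4  0  1  2  0  1  2  3  4  5  3  4  0  1  2  0  1  2
P-positions are exactly the n with G(n) = 0.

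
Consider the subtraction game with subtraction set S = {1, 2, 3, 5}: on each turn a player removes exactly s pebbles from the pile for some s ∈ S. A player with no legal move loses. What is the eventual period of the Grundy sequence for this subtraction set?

4

n :  0  1  2  3  4  5  6  7  8  9 10 11 12 13 14
G :  0  1  2  3  0  1  2  3  0  1  2  3  0  1  2
G(n+4) = G(n) holds for n = 0,…,4 (a full window of length max(S) = 5), so the sequence is purely periodic with period 4.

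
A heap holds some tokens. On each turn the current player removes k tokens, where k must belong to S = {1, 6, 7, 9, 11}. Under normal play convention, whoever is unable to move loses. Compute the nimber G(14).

G(0) = 0
G(1) = mex{0} = 1
G(2) = mex{1} = 0
G(3) = mex{0} = 1
G(4) = mex{1} = 0
G(5) = mex{0} = 1
G(6) = mex{1,0} = 2
G(7) = mex{2,1,0} = 3
G(8) = mex{3,0,1} = 2
G(9) = mex{2,1,0,0} = 3
G(10) = mex{3,0,1,1} = 2
G(11) = mex{2,1,0,0,0} = 3
G(12) = mex{3,2,1,1,1} = 0
G(13) = mex{0,3,2,0,0} = 1
G(14) = mex{1,2,3,1,1} = 0

0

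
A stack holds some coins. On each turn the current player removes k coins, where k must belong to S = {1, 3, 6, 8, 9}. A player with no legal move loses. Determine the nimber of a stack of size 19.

1

n :  0  1  2  3  4  5  6  7  8  9 10 11 12 13 14 15 16 17 18 19
G :  0  1  0  1  0  1  2  3  2  3  2  3  4  5  0  1  0  1  0  1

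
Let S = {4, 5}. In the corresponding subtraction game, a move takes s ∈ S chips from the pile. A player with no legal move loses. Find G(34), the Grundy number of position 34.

n :  0  1  2  3  4  5  6  7  8  9 10 11 12 13 14 15 16 17 18 19 20 21 22 23 24 25 26 27 28 29 30 31 32 33 34
G :  0  0  0  0  1  1  1  1  2  0  0  0  0  1  1  1  1  2  0  0  0  0  1  1  1  1  2  0  0  0  0  1  1  1  1

1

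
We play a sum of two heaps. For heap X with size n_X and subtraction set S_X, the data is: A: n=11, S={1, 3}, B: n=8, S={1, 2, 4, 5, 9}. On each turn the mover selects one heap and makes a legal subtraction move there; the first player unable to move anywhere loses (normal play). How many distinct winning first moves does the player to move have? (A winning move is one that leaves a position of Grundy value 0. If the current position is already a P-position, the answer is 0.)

Heap A, S = {1, 3}:
G(0) = 0
G(1) = mex{0} = 1
G(2) = mex{1} = 0
G(3) = mex{0,0} = 1
G(4) = mex{1,1} = 0
G(5) = mex{0,0} = 1
G(6) = mex{1,1} = 0
G(7) = mex{0,0} = 1
G(8) = mex{1,1} = 0
G(9) = mex{0,0} = 1
G(10) = mex{1,1} = 0
G(11) = mex{0,0} = 1
G_A(11) = 1.
Heap B, S = {1, 2, 4, 5, 9}:
n : 0 1 2 3 4 5 6 7 8
G : 0 1 2 0 1 2 0 1 2
G_B(8) = 2.
Combined Grundy value = 1 ⊕ 2 = 3.
A winning move leaves total XOR = 0, i.e. changes one component's Grundy value g to g ⊕ X where X is the current total.
Heap A: need g' = 1⊕3 = 2. Options: 11−1→G=0, 11−3→G=0. Hits: 0.
Heap B: need g' = 2⊕3 = 1. Options: 8−1→G=1, 8−2→G=0, 8−4→G=1, 8−5→G=0. Hits: 2.

2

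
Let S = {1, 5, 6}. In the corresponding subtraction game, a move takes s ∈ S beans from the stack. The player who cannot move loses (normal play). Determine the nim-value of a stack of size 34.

1

n :  0  1  2  3  4  5  6  7  8  9 10 11 12 13 14 15 16 17 18 19 20 21 22 23 24 25 26 27 28 29 30 31 32 33 34
G :  0  1  0  1  0  1  2  3  2  3  2  0  1  0  1  0  1  2  3  2  3  2  0  1  0  1  0  1  2  3  2  3  2  0  1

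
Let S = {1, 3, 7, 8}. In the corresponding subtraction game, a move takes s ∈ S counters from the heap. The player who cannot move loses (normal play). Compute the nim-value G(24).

n :  0  1  2  3  4  5  6  7  8  9 10 11 12 13 14 15 16 17 18 19 20 21 22 23 24
G :  0  1  0  1  0  1  0  1  2  3  2  3  2  3  2  0  1  0  1  0  1  0  1  2  3

3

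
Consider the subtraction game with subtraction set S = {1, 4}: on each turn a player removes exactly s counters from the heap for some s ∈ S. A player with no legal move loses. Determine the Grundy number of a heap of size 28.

n :  0  1  2  3  4  5  6  7  8  9 10 11 12 13 14 15 16 17 18 19 20 21 22 23 24 25 26 27 28
G :  0  1  0  1  2  0  1  0  1  2  0  1  0  1  2  0  1  0  1  2  0  1  0  1  2  0  1  0  1

1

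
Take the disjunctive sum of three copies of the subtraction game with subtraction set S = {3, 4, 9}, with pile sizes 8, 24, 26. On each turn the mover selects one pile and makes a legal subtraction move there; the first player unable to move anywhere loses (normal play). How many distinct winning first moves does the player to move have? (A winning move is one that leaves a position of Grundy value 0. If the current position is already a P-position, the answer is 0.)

7

All piles use S = {3, 4, 9}:
G(0) = 0
G(1) = mex{} = 0
G(2) = mex{} = 0
G(3) = mex{0} = 1
G(4) = mex{0,0} = 1
G(5) = mex{0,0} = 1
G(6) = mex{1,0} = 2
G(7) = mex{1,1} = 0
G(8) = mex{1,1} = 0
G(9) = mex{2,1,0} = 3
G(10) = mex{0,2,0} = 1
G(11) = mex{0,0,0} = 1
G(12) = mex{3,0,1} = 2
G(13) = mex{1,3,1} = 0
G(14) = mex{1,1,1} = 0
G(15) = mex{2,1,2} = 0
G(16) = mex{0,2,0} = 1
G(17) = mex{0,0,0} = 1
G(18) = mex{0,0,3} = 1
G(19) = mex{1,0,1} = 2
G(20) = mex{1,1,1} = 0
G(21) = mex{1,1,2} = 0
G(22) = mex{2,1,0} = 3
G(23) = mex{0,2,0} = 1
G(24) = mex{0,0,0} = 1
G(25) = mex{3,0,1} = 2
G(26) = mex{1,3,1} = 0
Pile A: G(8) = 0.
Pile B: G(24) = 1.
Pile C: G(26) = 0.
Combined Grundy value = 0 ⊕ 1 ⊕ 0 = 1.
A winning move leaves total XOR = 0, i.e. changes one component's Grundy value g to g ⊕ X where X is the current total.
Pile A: need g' = 0⊕1 = 1. Options: 8−3→G=1, 8−4→G=1. Hits: 2.
Pile B: need g' = 1⊕1 = 0. Options: 24−3→G=0, 24−4→G=0, 24−9→G=0. Hits: 3.
Pile C: need g' = 0⊕1 = 1. Options: 26−3→G=1, 26−4→G=3, 26−9→G=1. Hits: 2.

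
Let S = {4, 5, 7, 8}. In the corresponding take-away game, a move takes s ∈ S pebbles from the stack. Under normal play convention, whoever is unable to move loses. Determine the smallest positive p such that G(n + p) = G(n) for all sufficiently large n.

12

n :  0  1  2  3  4  5  6  7  8  9 10 11 12 13 14 15 16 17 18 19 20 21 22 23 24 25
G :  0  0  0  0  1  1  1  1  2  2  2  2  0  0  0  0  1  1  1  1  2  2  2  2  0  0
G(n+12) = G(n) holds for n = 0,…,7 (a full window of length max(S) = 8), so the sequence is purely periodic with period 12.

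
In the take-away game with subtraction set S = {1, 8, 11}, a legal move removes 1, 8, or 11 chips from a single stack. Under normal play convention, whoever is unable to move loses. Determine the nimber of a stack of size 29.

1

G(0) = 0
G(1) = mex{0} = 1
G(2) = mex{1} = 0
G(3) = mex{0} = 1
G(4) = mex{1} = 0
G(5) = mex{0} = 1
G(6) = mex{1} = 0
G(7) = mex{0} = 1
G(8) = mex{1,0} = 2
G(9) = mex{2,1} = 0
G(10) = mex{0,0} = 1
G(11) = mex{1,1,0} = 2
G(12) = mex{2,0,1} = 3
G(13) = mex{3,1,0} = 2
G(14) = mex{2,0,1} = 3
G(15) = mex{3,1,0} = 2
G(16) = mex{2,2,1} = 0
G(17) = mex{0,0,0} = 1
G(18) = mex{1,1,1} = 0
G(19) = mex{0,2,2} = 1
G(20) = mex{1,3,0} = 2
G(21) = mex{2,2,1} = 0
G(22) = mex{0,3,2} = 1
G(23) = mex{1,2,3} = 0
G(24) = mex{0,0,2} = 1
G(25) = mex{1,1,3} = 0
G(26) = mex{0,0,2} = 1
G(27) = mex{1,1,0} = 2
G(28) = mex{2,2,1} = 0
G(29) = mex{0,0,0} = 1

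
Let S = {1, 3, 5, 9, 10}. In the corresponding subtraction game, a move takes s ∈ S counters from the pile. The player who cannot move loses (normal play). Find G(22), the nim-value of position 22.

1

G(0) = 0
G(1) = mex{0} = 1
G(2) = mex{1} = 0
G(3) = mex{0,0} = 1
G(4) = mex{1,1} = 0
G(5) = mex{0,0,0} = 1
G(6) = mex{1,1,1} = 0
G(7) = mex{0,0,0} = 1
G(8) = mex{1,1,1} = 0
G(9) = mex{0,0,0,0} = 1
G(10) = mex{1,1,1,1,0} = 2
G(11) = mex{2,0,0,0,1} = 3
G(12) = mex{3,1,1,1,0} = 2
G(13) = mex{2,2,0,0,1} = 3
G(14) = mex{3,3,1,1,0} = 2
G(15) = mex{2,2,2,0,1} = 3
G(16) = mex{3,3,3,1,0} = 2
G(17) = mex{2,2,2,0,1} = 3
G(18) = mex{3,3,3,1,0} = 2
G(19) = mex{2,2,2,2,1} = 0
G(20) = mex{0,3,3,3,2} = 1
G(21) = mex{1,2,2,2,3} = 0
G(22) = mex{0,0,3,3,2} = 1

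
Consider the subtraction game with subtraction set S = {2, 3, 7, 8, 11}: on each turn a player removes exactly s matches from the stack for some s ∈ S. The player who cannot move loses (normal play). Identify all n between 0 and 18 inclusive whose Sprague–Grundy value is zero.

G(0) = 0
G(1) = mex{} = 0
G(2) = mex{0} = 1
G(3) = mex{0,0} = 1
G(4) = mex{1,0} = 2
G(5) = mex{1,1} = 0
G(6) = mex{2,1} = 0
G(7) = mex{0,2,0} = 1
G(8) = mex{0,0,0,0} = 1
G(9) = mex{1,0,1,0} = 2
G(10) = mex{1,1,1,1} = 0
G(11) = mex{2,1,2,1,0} = 3
G(12) = mex{0,2,0,2,0} = 1
G(13) = mex{3,0,0,0,1} = 2
G(14) = mex{1,3,1,0,1} = 2
G(15) = mex{2,1,1,1,2} = 0
G(16) = mex{2,2,2,1,0} = 3
G(17) = mex{0,2,0,2,0} = 1
G(18) = mex{3,0,3,0,1} = 2
P-positions are exactly the n with G(n) = 0.

0, 1, 5, 6, 10, 15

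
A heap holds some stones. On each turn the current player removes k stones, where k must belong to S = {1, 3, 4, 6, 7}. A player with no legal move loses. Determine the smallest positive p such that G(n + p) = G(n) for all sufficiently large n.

10

G(0) = 0
G(1) = mex{0} = 1
G(2) = mex{1} = 0
G(3) = mex{0,0} = 1
G(4) = mex{1,1,0} = 2
G(5) = mex{2,0,1} = 3
G(6) = mex{3,1,0,0} = 2
G(7) = mex{2,2,1,1,0} = 3
G(8) = mex{3,3,2,0,1} = 4
G(9) = mex{4,2,3,1,0} = 5
G(10) = mex{5,3,2,2,1} = 0
G(11) = mex{0,4,3,3,2} = 1
G(12) = mex{1,5,4,2,3} = 0
G(13) = mex{0,0,5,3,2} = 1
G(14) = mex{1,1,0,4,3} = 2
G(15) = mex{2,0,1,5,4} = 3
G(16) = mex{3,1,0,0,5} = 2
G(17) = mex{2,2,1,1,0} = 3
G(18) = mex{3,3,2,0,1} = 4
G(19) = mex{4,2,3,1,0} = 5
G(20) = mex{5,3,2,2,1} = 0
G(21) = mex{0,4,3,3,2} = 1
G(n+10) = G(n) holds for n = 0,…,6 (a full window of length max(S) = 7), so the sequence is purely periodic with period 10.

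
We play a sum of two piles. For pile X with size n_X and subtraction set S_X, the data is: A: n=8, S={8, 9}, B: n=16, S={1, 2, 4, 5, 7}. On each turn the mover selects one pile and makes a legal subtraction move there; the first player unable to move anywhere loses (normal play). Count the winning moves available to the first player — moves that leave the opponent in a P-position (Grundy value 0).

Pile A, S = {8, 9}:
n : 0 1 2 3 4 5 6 7 8
G : 0 0 0 0 0 0 0 0 1
G_A(8) = 1.
Pile B, S = {1, 2, 4, 5, 7}:
G(0) = 0
G(1) = mex{0} = 1
G(2) = mex{1,0} = 2
G(3) = mex{2,1} = 0
G(4) = mex{0,2,0} = 1
G(5) = mex{1,0,1,0} = 2
G(6) = mex{2,1,2,1} = 0
G(7) = mex{0,2,0,2,0} = 1
G(8) = mex{1,0,1,0,1} = 2
G(9) = mex{2,1,2,1,2} = 0
G(10) = mex{0,2,0,2,0} = 1
G(11) = mex{1,0,1,0,1} = 2
G(12) = mex{2,1,2,1,2} = 0
G(13) = mex{0,2,0,2,0} = 1
G(14) = mex{1,0,1,0,1} = 2
G(15) = mex{2,1,2,1,2} = 0
G(16) = mex{0,2,0,2,0} = 1
G_B(16) = 1.
Combined Grundy value = 1 ⊕ 1 = 0.
A winning move leaves total XOR = 0, i.e. changes one component's Grundy value g to g ⊕ X where X is the current total.
Pile A: target g' = 1⊕0 = 1, but every legal move changes the Grundy value (mex property), so 0 moves.
Pile B: target g' = 1⊕0 = 1, but every legal move changes the Grundy value (mex property), so 0 moves.

0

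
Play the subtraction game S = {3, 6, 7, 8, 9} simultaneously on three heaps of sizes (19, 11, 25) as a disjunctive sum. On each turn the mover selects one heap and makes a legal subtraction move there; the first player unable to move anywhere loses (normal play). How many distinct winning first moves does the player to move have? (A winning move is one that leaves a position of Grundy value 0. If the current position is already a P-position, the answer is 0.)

5

All heaps use S = {3, 6, 7, 8, 9}:
G(0) = 0
G(1) = mex{} = 0
G(2) = mex{} = 0
G(3) = mex{0} = 1
G(4) = mex{0} = 1
G(5) = mex{0} = 1
G(6) = mex{1,0} = 2
G(7) = mex{1,0,0} = 2
G(8) = mex{1,0,0,0} = 2
G(9) = mex{2,1,0,0,0} = 3
G(10) = mex{2,1,1,0,0} = 3
G(11) = mex{2,1,1,1,0} = 3
G(12) = mex{3,2,1,1,1} = 0
G(13) = mex{3,2,2,1,1} = 0
G(14) = mex{3,2,2,2,1} = 0
G(15) = mex{0,3,2,2,2} = 1
G(16) = mex{0,3,3,2,2} = 1
G(17) = mex{0,3,3,3,2} = 1
G(18) = mex{1,0,3,3,3} = 2
G(19) = mex{1,0,0,3,3} = 2
G(20) = mex{1,0,0,0,3} = 2
G(21) = mex{2,1,0,0,0} = 3
G(22) = mex{2,1,1,0,0} = 3
G(23) = mex{2,1,1,1,0} = 3
G(24) = mex{3,2,1,1,1} = 0
G(25) = mex{3,2,2,1,1} = 0
Heap A: G(19) = 2.
Heap B: G(11) = 3.
Heap C: G(25) = 0.
Combined Grundy value = 2 ⊕ 3 ⊕ 0 = 1.
A winning move leaves total XOR = 0, i.e. changes one component's Grundy value g to g ⊕ X where X is the current total.
Heap A: need g' = 2⊕1 = 3. Options: 19−3→G=1, 19−6→G=0, 19−7→G=0, 19−8→G=3, 19−9→G=3. Hits: 2.
Heap B: need g' = 3⊕1 = 2. Options: 11−3→G=2, 11−6→G=1, 11−7→G=1, 11−8→G=1, 11−9→G=0. Hits: 1.
Heap C: need g' = 0⊕1 = 1. Options: 25−3→G=3, 25−6→G=2, 25−7→G=2, 25−8→G=1, 25−9→G=1. Hits: 2.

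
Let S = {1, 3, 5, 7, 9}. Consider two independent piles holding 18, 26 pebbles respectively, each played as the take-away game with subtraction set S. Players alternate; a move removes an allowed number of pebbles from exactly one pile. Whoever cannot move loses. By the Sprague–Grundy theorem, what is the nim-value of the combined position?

All piles use S = {1, 3, 5, 7, 9}:
n :  0  1  2  3  4  5  6  7  8  9 10 11 12 13 14 15 16 17 18 19 20 21 22 23 24 25 26
G :  0  1  0  1  0  1  0  1  0  1  0  1  0  1  0  1  0  1  0  1  0  1  0  1  0  1  0
Pile A: G(18) = 0.
Pile B: G(26) = 0.
Combined Grundy value = 0 ⊕ 0 = 0.

0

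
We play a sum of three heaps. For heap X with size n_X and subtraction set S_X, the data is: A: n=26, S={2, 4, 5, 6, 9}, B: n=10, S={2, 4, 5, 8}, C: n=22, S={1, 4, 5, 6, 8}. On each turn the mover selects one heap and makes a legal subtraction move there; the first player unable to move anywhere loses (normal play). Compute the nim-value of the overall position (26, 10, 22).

2

Heap A, S = {2, 4, 5, 6, 9}:
G(0) = 0
G(1) = mex{} = 0
G(2) = mex{0} = 1
G(3) = mex{0} = 1
G(4) = mex{1,0} = 2
G(5) = mex{1,0,0} = 2
G(6) = mex{2,1,0,0} = 3
G(7) = mex{2,1,1,0} = 3
G(8) = mex{3,2,1,1} = 0
G(9) = mex{3,2,2,1,0} = 4
G(10) = mex{0,3,2,2,0} = 1
G(11) = mex{4,3,3,2,1} = 0
G(12) = mex{1,0,3,3,1} = 2
G(13) = mex{0,4,0,3,2} = 1
G(14) = mex{2,1,4,0,2} = 3
G(15) = mex{1,0,1,4,3} = 2
G(16) = mex{3,2,0,1,3} = 4
G(17) = mex{2,1,2,0,0} = 3
G(18) = mex{4,3,1,2,4} = 0
G(19) = mex{3,2,3,1,1} = 0
G(20) = mex{0,4,2,3,0} = 1
G(21) = mex{0,3,4,2,2} = 1
G(22) = mex{1,0,3,4,1} = 2
G(23) = mex{1,0,0,3,3} = 2
G(24) = mex{2,1,0,0,2} = 3
G(25) = mex{2,1,1,0,4} = 3
G(26) = mex{3,2,1,1,3} = 0
G_A(26) = 0.
Heap B, S = {2, 4, 5, 8}:
G(0) = 0
G(1) = mex{} = 0
G(2) = mex{0} = 1
G(3) = mex{0} = 1
G(4) = mex{1,0} = 2
G(5) = mex{1,0,0} = 2
G(6) = mex{2,1,0} = 3
G(7) = mex{2,1,1} = 0
G(8) = mex{3,2,1,0} = 4
G(9) = mex{0,2,2,0} = 1
G(10) = mex{4,3,2,1} = 0
G_B(10) = 0.
Heap C, S = {1, 4, 5, 6, 8}:
n :  0  1  2  3  4  5  6  7  8  9 10 11 12 13 14 15 16 17 18 19 20 21 22
G :  0  1  0  1  2  3  2  3  4  0  1  0  1  2  3  2  3  4  0  1  0  1  2
G_C(22) = 2.
Combined Grundy value = 0 ⊕ 0 ⊕ 2 = 2.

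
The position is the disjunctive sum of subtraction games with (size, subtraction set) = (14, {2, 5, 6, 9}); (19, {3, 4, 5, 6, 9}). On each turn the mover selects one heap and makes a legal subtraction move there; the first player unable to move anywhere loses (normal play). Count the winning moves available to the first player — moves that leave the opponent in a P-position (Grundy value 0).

Heap A, S = {2, 5, 6, 9}:
G(0) = 0
G(1) = mex{} = 0
G(2) = mex{0} = 1
G(3) = mex{0} = 1
G(4) = mex{1} = 0
G(5) = mex{1,0} = 2
G(6) = mex{0,0,0} = 1
G(7) = mex{2,1,0} = 3
G(8) = mex{1,1,1} = 0
G(9) = mex{3,0,1,0} = 2
G(10) = mex{0,2,0,0} = 1
G(11) = mex{2,1,2,1} = 0
G(12) = mex{1,3,1,1} = 0
G(13) = mex{0,0,3,0} = 1
G(14) = mex{0,2,0,2} = 1
G_A(14) = 1.
Heap B, S = {3, 4, 5, 6, 9}:
n :  0  1  2  3  4  5  6  7  8  9 10 11 12 13 14 15 16 17 18 19
G :  0  0  0  1  1  1  2  2  2  3  3  3  0  0  0  1  1  1  2  2
G_B(19) = 2.
Combined Grundy value = 1 ⊕ 2 = 3.
A winning move leaves total XOR = 0, i.e. changes one component's Grundy value g to g ⊕ X where X is the current total.
Heap A: need g' = 1⊕3 = 2. Options: 14−2→G=0, 14−5→G=2, 14−6→G=0, 14−9→G=2. Hits: 2.
Heap B: need g' = 2⊕3 = 1. Options: 19−3→G=1, 19−4→G=1, 19−5→G=0, 19−6→G=0, 19−9→G=3. Hits: 2.

4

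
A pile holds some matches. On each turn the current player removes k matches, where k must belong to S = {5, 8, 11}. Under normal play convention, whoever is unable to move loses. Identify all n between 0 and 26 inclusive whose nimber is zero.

G(0) = 0
G(1) = mex{} = 0
G(2) = mex{} = 0
G(3) = mex{} = 0
G(4) = mex{} = 0
G(5) = mex{0} = 1
G(6) = mex{0} = 1
G(7) = mex{0} = 1
G(8) = mex{0,0} = 1
G(9) = mex{0,0} = 1
G(10) = mex{1,0} = 2
G(11) = mex{1,0,0} = 2
G(12) = mex{1,0,0} = 2
G(13) = mex{1,1,0} = 2
G(14) = mex{1,1,0} = 2
G(15) = mex{2,1,0} = 3
G(16) = mex{2,1,1} = 0
G(17) = mex{2,1,1} = 0
G(18) = mex{2,2,1} = 0
G(19) = mex{2,2,1} = 0
G(20) = mex{3,2,1} = 0
G(21) = mex{0,2,2} = 1
G(22) = mex{0,2,2} = 1
G(23) = mex{0,3,2} = 1
G(24) = mex{0,0,2} = 1
G(25) = mex{0,0,2} = 1
G(26) = mex{1,0,3} = 2
P-positions are exactly the n with G(n) = 0.

0, 1, 2, 3, 4, 16, 17, 18, 19, 20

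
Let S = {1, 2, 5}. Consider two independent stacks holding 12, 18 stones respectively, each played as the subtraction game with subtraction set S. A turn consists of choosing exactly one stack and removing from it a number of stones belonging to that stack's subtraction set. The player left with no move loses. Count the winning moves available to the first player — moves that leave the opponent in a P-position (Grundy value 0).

0

All stacks use S = {1, 2, 5}:
n :  0  1  2  3  4  5  6  7  8  9 10 11 12 13 14 15 16 17 18
G :  0  1  2  0  1  2  0  1  2  0  1  2  0  1  2  0  1  2  0
Stack A: G(12) = 0.
Stack B: G(18) = 0.
Combined Grundy value = 0 ⊕ 0 = 0.
A winning move leaves total XOR = 0, i.e. changes one component's Grundy value g to g ⊕ X where X is the current total.
Stack A: target g' = 0⊕0 = 0, but every legal move changes the Grundy value (mex property), so 0 moves.
Stack B: target g' = 0⊕0 = 0, but every legal move changes the Grundy value (mex property), so 0 moves.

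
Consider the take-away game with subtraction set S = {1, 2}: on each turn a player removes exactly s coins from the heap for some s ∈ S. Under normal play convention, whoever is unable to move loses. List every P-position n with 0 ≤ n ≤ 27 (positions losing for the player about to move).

0, 3, 6, 9, 12, 15, 18, 21, 24, 27

n :  0  1  2  3  4  5  6  7  8  9 10 11 12 13 14 15 16 17 18 19 20 21 22 23 24 25 26 27
G :  0  1  2  0  1  2  0  1  2  0  1  2  0  1  2  0  1  2  0  1  2  0  1  2  0  1  2  0
P-positions are exactly the n with G(n) = 0.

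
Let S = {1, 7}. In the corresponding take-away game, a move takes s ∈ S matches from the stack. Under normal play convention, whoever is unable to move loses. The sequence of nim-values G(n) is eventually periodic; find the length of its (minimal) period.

n :  0  1  2  3  4  5  6  7  8  9 10 11 12 13 14
G :  0  1  0  1  0  1  0  1  0  1  0  1  0  1  0
G(n+2) = G(n) holds for n = 0,…,6 (a full window of length max(S) = 7), so the sequence is purely periodic with period 2.

2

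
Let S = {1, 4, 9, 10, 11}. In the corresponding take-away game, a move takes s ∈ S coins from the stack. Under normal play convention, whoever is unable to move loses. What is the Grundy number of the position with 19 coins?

0

G(0) = 0
G(1) = mex{0} = 1
G(2) = mex{1} = 0
G(3) = mex{0} = 1
G(4) = mex{1,0} = 2
G(5) = mex{2,1} = 0
G(6) = mex{0,0} = 1
G(7) = mex{1,1} = 0
G(8) = mex{0,2} = 1
G(9) = mex{1,0,0} = 2
G(10) = mex{2,1,1,0} = 3
G(11) = mex{3,0,0,1,0} = 2
G(12) = mex{2,1,1,0,1} = 3
G(13) = mex{3,2,2,1,0} = 4
G(14) = mex{4,3,0,2,1} = 5
G(15) = mex{5,2,1,0,2} = 3
G(16) = mex{3,3,0,1,0} = 2
G(17) = mex{2,4,1,0,1} = 3
G(18) = mex{3,5,2,1,0} = 4
G(19) = mex{4,3,3,2,1} = 0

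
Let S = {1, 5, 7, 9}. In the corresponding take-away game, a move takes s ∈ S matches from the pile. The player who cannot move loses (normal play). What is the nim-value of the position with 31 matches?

1

n :  0  1  2  3  4  5  6  7  8  9 10 11 12 13 14 15 16 17 18 19 20 21 22 23 24 25 26 27 28 29 30 31
G :  0  1  0  1  0  1  0  1  0  1  0  1  0  1  0  1  0  1  0  1  0  1  0  1  0  1  0  1  0  1  0  1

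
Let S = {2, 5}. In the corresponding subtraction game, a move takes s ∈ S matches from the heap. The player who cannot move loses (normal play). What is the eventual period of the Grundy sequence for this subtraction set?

7

n :  0  1  2  3  4  5  6  7  8  9 10 11 12 13 14 15
G :  0  0  1  1  0  2  1  0  0  1  1  0  2  1  0  0
G(n+7) = G(n) holds for n = 0,…,4 (a full window of length max(S) = 5), so the sequence is purely periodic with period 7.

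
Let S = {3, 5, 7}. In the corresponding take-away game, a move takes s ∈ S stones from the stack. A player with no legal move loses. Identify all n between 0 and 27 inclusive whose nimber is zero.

0, 1, 2, 10, 11, 12, 20, 21, 22

n :  0  1  2  3  4  5  6  7  8  9 10 11 12 13 14 15 16 17 18 19 20 21 22 23 24 25 26 27
G :  0  0  0  1  1  1  2  2  2  3  0  0  0  1  1  1  2  2  2  3  0  0  0  1  1  1  2  2
P-positions are exactly the n with G(n) = 0.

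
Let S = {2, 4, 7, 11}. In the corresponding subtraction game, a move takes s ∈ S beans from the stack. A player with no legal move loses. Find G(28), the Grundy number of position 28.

2

G(0) = 0
G(1) = mex{} = 0
G(2) = mex{0} = 1
G(3) = mex{0} = 1
G(4) = mex{1,0} = 2
G(5) = mex{1,0} = 2
G(6) = mex{2,1} = 0
G(7) = mex{2,1,0} = 3
G(8) = mex{0,2,0} = 1
G(9) = mex{3,2,1} = 0
G(10) = mex{1,0,1} = 2
G(11) = mex{0,3,2,0} = 1
G(12) = mex{2,1,2,0} = 3
G(13) = mex{1,0,0,1} = 2
G(14) = mex{3,2,3,1} = 0
G(15) = mex{2,1,1,2} = 0
G(16) = mex{0,3,0,2} = 1
G(17) = mex{0,2,2,0} = 1
G(18) = mex{1,0,1,3} = 2
G(19) = mex{1,0,3,1} = 2
G(20) = mex{2,1,2,0} = 3
G(21) = mex{2,1,0,2} = 3
G(22) = mex{3,2,0,1} = 4
G(23) = mex{3,2,1,3} = 0
G(24) = mex{4,3,1,2} = 0
G(25) = mex{0,3,2,0} = 1
G(26) = mex{0,4,2,0} = 1
G(27) = mex{1,0,3,1} = 2
G(28) = mex{1,0,3,1} = 2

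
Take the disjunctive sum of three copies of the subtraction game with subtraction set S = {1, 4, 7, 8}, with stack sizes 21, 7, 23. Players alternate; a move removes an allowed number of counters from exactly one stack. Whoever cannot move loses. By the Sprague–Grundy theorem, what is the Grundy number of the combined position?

All stacks use S = {1, 4, 7, 8}:
G(0) = 0
G(1) = mex{0} = 1
G(2) = mex{1} = 0
G(3) = mex{0} = 1
G(4) = mex{1,0} = 2
G(5) = mex{2,1} = 0
G(6) = mex{0,0} = 1
G(7) = mex{1,1,0} = 2
G(8) = mex{2,2,1,0} = 3
G(9) = mex{3,0,0,1} = 2
G(10) = mex{2,1,1,0} = 3
G(11) = mex{3,2,2,1} = 0
G(12) = mex{0,3,0,2} = 1
G(13) = mex{1,2,1,0} = 3
G(14) = mex{3,3,2,1} = 0
G(15) = mex{0,0,3,2} = 1
G(16) = mex{1,1,2,3} = 0
G(17) = mex{0,3,3,2} = 1
G(18) = mex{1,0,0,3} = 2
G(19) = mex{2,1,1,0} = 3
G(20) = mex{3,0,3,1} = 2
G(21) = mex{2,1,0,3} = 4
G(22) = mex{4,2,1,0} = 3
G(23) = mex{3,3,0,1} = 2
Stack A: G(21) = 4.
Stack B: G(7) = 2.
Stack C: G(23) = 2.
Combined Grundy value = 4 ⊕ 2 ⊕ 2 = 4.

4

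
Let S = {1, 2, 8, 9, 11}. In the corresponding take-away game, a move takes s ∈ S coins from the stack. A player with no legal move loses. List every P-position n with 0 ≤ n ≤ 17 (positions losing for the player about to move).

0, 3, 6, 10, 13, 16

n :  0  1  2  3  4  5  6  7  8  9 10 11 12 13 14 15 16 17
G :  0  1  2  0  1  2  0  1  2  3  0  1  2  0  1  2  0  1
P-positions are exactly the n with G(n) = 0.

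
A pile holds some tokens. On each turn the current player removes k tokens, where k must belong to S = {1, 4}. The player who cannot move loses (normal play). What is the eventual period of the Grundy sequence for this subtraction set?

5

n :  0  1  2  3  4  5  6  7  8  9 10 11 12 13 14
G :  0  1  0  1  2  0  1  0  1  2  0  1  0  1  2
G(n+5) = G(n) holds for n = 0,…,3 (a full window of length max(S) = 4), so the sequence is purely periodic with period 5.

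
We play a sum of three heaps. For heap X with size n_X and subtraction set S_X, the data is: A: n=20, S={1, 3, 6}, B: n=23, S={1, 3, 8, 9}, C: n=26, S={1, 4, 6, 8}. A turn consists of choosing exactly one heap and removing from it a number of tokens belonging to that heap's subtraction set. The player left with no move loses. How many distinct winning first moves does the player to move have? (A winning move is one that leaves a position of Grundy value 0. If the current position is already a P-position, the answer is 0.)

Heap A, S = {1, 3, 6}:
G(0) = 0
G(1) = mex{0} = 1
G(2) = mex{1} = 0
G(3) = mex{0,0} = 1
G(4) = mex{1,1} = 0
G(5) = mex{0,0} = 1
G(6) = mex{1,1,0} = 2
G(7) = mex{2,0,1} = 3
G(8) = mex{3,1,0} = 2
G(9) = mex{2,2,1} = 0
G(10) = mex{0,3,0} = 1
G(11) = mex{1,2,1} = 0
G(12) = mex{0,0,2} = 1
G(13) = mex{1,1,3} = 0
G(14) = mex{0,0,2} = 1
G(15) = mex{1,1,0} = 2
G(16) = mex{2,0,1} = 3
G(17) = mex{3,1,0} = 2
G(18) = mex{2,2,1} = 0
G(19) = mex{0,3,0} = 1
G(20) = mex{1,2,1} = 0
G_A(20) = 0.
Heap B, S = {1, 3, 8, 9}:
G(0) = 0
G(1) = mex{0} = 1
G(2) = mex{1} = 0
G(3) = mex{0,0} = 1
G(4) = mex{1,1} = 0
G(5) = mex{0,0} = 1
G(6) = mex{1,1} = 0
G(7) = mex{0,0} = 1
G(8) = mex{1,1,0} = 2
G(9) = mex{2,0,1,0} = 3
G(10) = mex{3,1,0,1} = 2
G(11) = mex{2,2,1,0} = 3
G(12) = mex{3,3,0,1} = 2
G(13) = mex{2,2,1,0} = 3
G(14) = mex{3,3,0,1} = 2
G(15) = mex{2,2,1,0} = 3
G(16) = mex{3,3,2,1} = 0
G(17) = mex{0,2,3,2} = 1
G(18) = mex{1,3,2,3} = 0
G(19) = mex{0,0,3,2} = 1
G(20) = mex{1,1,2,3} = 0
G(21) = mex{0,0,3,2} = 1
G(22) = mex{1,1,2,3} = 0
G(23) = mex{0,0,3,2} = 1
G_B(23) = 1.
Heap C, S = {1, 4, 6, 8}:
n :  0  1  2  3  4  5  6  7  8  9 10 11 12 13 14 15 16 17 18 19 20 21 22 23 24 25 26
G :  0  1  0  1  2  0  1  0  1  2  3  2  0  1  0  1  2  0  1  0  1  2  3  2  0  1  0
G_C(26) = 0.
Combined Grundy value = 0 ⊕ 1 ⊕ 0 = 1.
A winning move leaves total XOR = 0, i.e. changes one component's Grundy value g to g ⊕ X where X is the current total.
Heap A: need g' = 0⊕1 = 1. Options: 20−1→G=1, 20−3→G=2, 20−6→G=1. Hits: 2.
Heap B: need g' = 1⊕1 = 0. Options: 23−1→G=0, 23−3→G=0, 23−8→G=3, 23−9→G=2. Hits: 2.
Heap C: need g' = 0⊕1 = 1. Options: 26−1→G=1, 26−4→G=3, 26−6→G=1, 26−8→G=1. Hits: 3.

7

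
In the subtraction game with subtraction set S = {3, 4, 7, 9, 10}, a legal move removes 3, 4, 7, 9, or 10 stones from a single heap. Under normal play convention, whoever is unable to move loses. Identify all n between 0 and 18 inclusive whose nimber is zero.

G(0) = 0
G(1) = mex{} = 0
G(2) = mex{} = 0
G(3) = mex{0} = 1
G(4) = mex{0,0} = 1
G(5) = mex{0,0} = 1
G(6) = mex{1,0} = 2
G(7) = mex{1,1,0} = 2
G(8) = mex{1,1,0} = 2
G(9) = mex{2,1,0,0} = 3
G(10) = mex{2,2,1,0,0} = 3
G(11) = mex{2,2,1,0,0} = 3
G(12) = mex{3,2,1,1,0} = 4
G(13) = mex{3,3,2,1,1} = 0
G(14) = mex{3,3,2,1,1} = 0
G(15) = mex{4,3,2,2,1} = 0
G(16) = mex{0,4,3,2,2} = 1
G(17) = mex{0,0,3,2,2} = 1
G(18) = mex{0,0,3,3,2} = 1
P-positions are exactly the n with G(n) = 0.

0, 1, 2, 13, 14, 15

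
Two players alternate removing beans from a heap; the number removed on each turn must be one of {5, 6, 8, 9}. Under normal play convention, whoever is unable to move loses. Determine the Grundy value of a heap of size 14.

0

G(0) = 0
G(1) = mex{} = 0
G(2) = mex{} = 0
G(3) = mex{} = 0
G(4) = mex{} = 0
G(5) = mex{0} = 1
G(6) = mex{0,0} = 1
G(7) = mex{0,0} = 1
G(8) = mex{0,0,0} = 1
G(9) = mex{0,0,0,0} = 1
G(10) = mex{1,0,0,0} = 2
G(11) = mex{1,1,0,0} = 2
G(12) = mex{1,1,0,0} = 2
G(13) = mex{1,1,1,0} = 2
G(14) = mex{1,1,1,1} = 0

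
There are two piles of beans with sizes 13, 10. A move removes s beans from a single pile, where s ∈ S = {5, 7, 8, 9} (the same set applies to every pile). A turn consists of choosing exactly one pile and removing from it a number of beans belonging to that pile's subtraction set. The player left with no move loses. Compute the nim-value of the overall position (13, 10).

0

All piles use S = {5, 7, 8, 9}:
n :  0  1  2  3  4  5  6  7  8  9 10 11 12 13
G :  0  0  0  0  0  1  1  1  1  1  2  2  2  2
Pile A: G(13) = 2.
Pile B: G(10) = 2.
Combined Grundy value = 2 ⊕ 2 = 0.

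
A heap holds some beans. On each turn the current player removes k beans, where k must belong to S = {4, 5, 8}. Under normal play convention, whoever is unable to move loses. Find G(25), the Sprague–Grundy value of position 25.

G(0) = 0
G(1) = mex{} = 0
G(2) = mex{} = 0
G(3) = mex{} = 0
G(4) = mex{0} = 1
G(5) = mex{0,0} = 1
G(6) = mex{0,0} = 1
G(7) = mex{0,0} = 1
G(8) = mex{1,0,0} = 2
G(9) = mex{1,1,0} = 2
G(10) = mex{1,1,0} = 2
G(11) = mex{1,1,0} = 2
G(12) = mex{2,1,1} = 0
G(13) = mex{2,2,1} = 0
G(14) = mex{2,2,1} = 0
G(15) = mex{2,2,1} = 0
G(16) = mex{0,2,2} = 1
G(17) = mex{0,0,2} = 1
G(18) = mex{0,0,2} = 1
G(19) = mex{0,0,2} = 1
G(20) = mex{1,0,0} = 2
G(21) = mex{1,1,0} = 2
G(22) = mex{1,1,0} = 2
G(23) = mex{1,1,0} = 2
G(24) = mex{2,1,1} = 0
G(25) = mex{2,2,1} = 0

0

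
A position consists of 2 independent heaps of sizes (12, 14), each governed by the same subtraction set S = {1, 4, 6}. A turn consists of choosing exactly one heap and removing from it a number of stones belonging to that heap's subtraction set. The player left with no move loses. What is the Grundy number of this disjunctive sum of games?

All heaps use S = {1, 4, 6}:
n :  0  1  2  3  4  5  6  7  8  9 10 11 12 13 14
G :  0  1  0  1  2  0  1  0  1  2  0  1  0  1  2
Heap A: G(12) = 0.
Heap B: G(14) = 2.
Combined Grundy value = 0 ⊕ 2 = 2.

2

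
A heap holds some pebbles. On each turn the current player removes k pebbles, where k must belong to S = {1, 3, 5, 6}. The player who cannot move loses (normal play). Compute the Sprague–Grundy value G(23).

G(0) = 0
G(1) = mex{0} = 1
G(2) = mex{1} = 0
G(3) = mex{0,0} = 1
G(4) = mex{1,1} = 0
G(5) = mex{0,0,0} = 1
G(6) = mex{1,1,1,0} = 2
G(7) = mex{2,0,0,1} = 3
G(8) = mex{3,1,1,0} = 2
G(9) = mex{2,2,0,1} = 3
G(10) = mex{3,3,1,0} = 2
G(11) = mex{2,2,2,1} = 0
G(12) = mex{0,3,3,2} = 1
G(13) = mex{1,2,2,3} = 0
G(14) = mex{0,0,3,2} = 1
G(15) = mex{1,1,2,3} = 0
G(16) = mex{0,0,0,2} = 1
G(17) = mex{1,1,1,0} = 2
G(18) = mex{2,0,0,1} = 3
G(19) = mex{3,1,1,0} = 2
G(20) = mex{2,2,0,1} = 3
G(21) = mex{3,3,1,0} = 2
G(22) = mex{2,2,2,1} = 0
G(23) = mex{0,3,3,2} = 1

1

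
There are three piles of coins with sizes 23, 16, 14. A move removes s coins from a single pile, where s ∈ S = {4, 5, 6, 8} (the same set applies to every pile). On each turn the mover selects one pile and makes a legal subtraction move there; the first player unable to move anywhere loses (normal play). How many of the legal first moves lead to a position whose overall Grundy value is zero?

6

All piles use S = {4, 5, 6, 8}:
G(0) = 0
G(1) = mex{} = 0
G(2) = mex{} = 0
G(3) = mex{} = 0
G(4) = mex{0} = 1
G(5) = mex{0,0} = 1
G(6) = mex{0,0,0} = 1
G(7) = mex{0,0,0} = 1
G(8) = mex{1,0,0,0} = 2
G(9) = mex{1,1,0,0} = 2
G(10) = mex{1,1,1,0} = 2
G(11) = mex{1,1,1,0} = 2
G(12) = mex{2,1,1,1} = 0
G(13) = mex{2,2,1,1} = 0
G(14) = mex{2,2,2,1} = 0
G(15) = mex{2,2,2,1} = 0
G(16) = mex{0,2,2,2} = 1
G(17) = mex{0,0,2,2} = 1
G(18) = mex{0,0,0,2} = 1
G(19) = mex{0,0,0,2} = 1
G(20) = mex{1,0,0,0} = 2
G(21) = mex{1,1,0,0} = 2
G(22) = mex{1,1,1,0} = 2
G(23) = mex{1,1,1,0} = 2
Pile A: G(23) = 2.
Pile B: G(16) = 1.
Pile C: G(14) = 0.
Combined Grundy value = 2 ⊕ 1 ⊕ 0 = 3.
A winning move leaves total XOR = 0, i.e. changes one component's Grundy value g to g ⊕ X where X is the current total.
Pile A: need g' = 2⊕3 = 1. Options: 23−4→G=1, 23−5→G=1, 23−6→G=1, 23−8→G=0. Hits: 3.
Pile B: need g' = 1⊕3 = 2. Options: 16−4→G=0, 16−5→G=2, 16−6→G=2, 16−8→G=2. Hits: 3.
Pile C: need g' = 0⊕3 = 3. Options: 14−4→G=2, 14−5→G=2, 14−6→G=2, 14−8→G=1. Hits: 0.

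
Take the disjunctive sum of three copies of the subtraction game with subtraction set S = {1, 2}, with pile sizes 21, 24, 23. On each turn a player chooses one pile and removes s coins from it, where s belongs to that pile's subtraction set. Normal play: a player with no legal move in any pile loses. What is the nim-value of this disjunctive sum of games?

2

All piles use S = {1, 2}:
G(0) = 0
G(1) = mex{0} = 1
G(2) = mex{1,0} = 2
G(3) = mex{2,1} = 0
G(4) = mex{0,2} = 1
G(5) = mex{1,0} = 2
G(6) = mex{2,1} = 0
G(7) = mex{0,2} = 1
G(8) = mex{1,0} = 2
G(9) = mex{2,1} = 0
G(10) = mex{0,2} = 1
G(11) = mex{1,0} = 2
G(12) = mex{2,1} = 0
G(13) = mex{0,2} = 1
G(14) = mex{1,0} = 2
G(15) = mex{2,1} = 0
G(16) = mex{0,2} = 1
G(17) = mex{1,0} = 2
G(18) = mex{2,1} = 0
G(19) = mex{0,2} = 1
G(20) = mex{1,0} = 2
G(21) = mex{2,1} = 0
G(22) = mex{0,2} = 1
G(23) = mex{1,0} = 2
G(24) = mex{2,1} = 0
Pile A: G(21) = 0.
Pile B: G(24) = 0.
Pile C: G(23) = 2.
Combined Grundy value = 0 ⊕ 0 ⊕ 2 = 2.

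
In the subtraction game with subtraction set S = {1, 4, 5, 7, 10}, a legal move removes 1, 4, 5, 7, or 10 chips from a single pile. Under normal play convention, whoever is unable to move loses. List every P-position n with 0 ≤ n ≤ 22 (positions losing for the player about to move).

G(0) = 0
G(1) = mex{0} = 1
G(2) = mex{1} = 0
G(3) = mex{0} = 1
G(4) = mex{1,0} = 2
G(5) = mex{2,1,0} = 3
G(6) = mex{3,0,1} = 2
G(7) = mex{2,1,0,0} = 3
G(8) = mex{3,2,1,1} = 0
G(9) = mex{0,3,2,0} = 1
G(10) = mex{1,2,3,1,0} = 4
G(11) = mex{4,3,2,2,1} = 0
G(12) = mex{0,0,3,3,0} = 1
G(13) = mex{1,1,0,2,1} = 3
G(14) = mex{3,4,1,3,2} = 0
G(15) = mex{0,0,4,0,3} = 1
G(16) = mex{1,1,0,1,2} = 3
G(17) = mex{3,3,1,4,3} = 0
G(18) = mex{0,0,3,0,0} = 1
G(19) = mex{1,1,0,1,1} = 2
G(20) = mex{2,3,1,3,4} = 0
G(21) = mex{0,0,3,0,0} = 1
G(22) = mex{1,1,0,1,1} = 2
P-positions are exactly the n with G(n) = 0.

0, 2, 8, 11, 14, 17, 20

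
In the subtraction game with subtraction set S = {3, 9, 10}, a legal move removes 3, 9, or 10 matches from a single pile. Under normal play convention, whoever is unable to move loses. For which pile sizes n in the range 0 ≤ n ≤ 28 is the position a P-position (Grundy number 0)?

0, 1, 2, 6, 7, 8, 13, 14, 19, 20, 21, 25, 26, 27

G(0) = 0
G(1) = mex{} = 0
G(2) = mex{} = 0
G(3) = mex{0} = 1
G(4) = mex{0} = 1
G(5) = mex{0} = 1
G(6) = mex{1} = 0
G(7) = mex{1} = 0
G(8) = mex{1} = 0
G(9) = mex{0,0} = 1
G(10) = mex{0,0,0} = 1
G(11) = mex{0,0,0} = 1
G(12) = mex{1,1,0} = 2
G(13) = mex{1,1,1} = 0
G(14) = mex{1,1,1} = 0
G(15) = mex{2,0,1} = 3
G(16) = mex{0,0,0} = 1
G(17) = mex{0,0,0} = 1
G(18) = mex{3,1,0} = 2
G(19) = mex{1,1,1} = 0
G(20) = mex{1,1,1} = 0
G(21) = mex{2,2,1} = 0
G(22) = mex{0,0,2} = 1
G(23) = mex{0,0,0} = 1
G(24) = mex{0,3,0} = 1
G(25) = mex{1,1,3} = 0
G(26) = mex{1,1,1} = 0
G(27) = mex{1,2,1} = 0
G(28) = mex{0,0,2} = 1
P-positions are exactly the n with G(n) = 0.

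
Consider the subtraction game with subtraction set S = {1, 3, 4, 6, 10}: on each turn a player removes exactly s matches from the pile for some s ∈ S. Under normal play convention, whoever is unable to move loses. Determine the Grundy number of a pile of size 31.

1

n :  0  1  2  3  4  5  6  7  8  9 10 11 12 13 14 15 16 17 18 19 20 21 22 23 24 25 26 27 28 29 30 31
G :  0  1  0  1  2  3  2  0  1  0  1  2  3  2  0  1  0  1  2  3  2  0  1  0  1  2  3  2  0  1  0  1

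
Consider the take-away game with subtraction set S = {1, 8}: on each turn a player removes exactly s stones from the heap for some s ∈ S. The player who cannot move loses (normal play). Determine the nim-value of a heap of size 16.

G(0) = 0
G(1) = mex{0} = 1
G(2) = mex{1} = 0
G(3) = mex{0} = 1
G(4) = mex{1} = 0
G(5) = mex{0} = 1
G(6) = mex{1} = 0
G(7) = mex{0} = 1
G(8) = mex{1,0} = 2
G(9) = mex{2,1} = 0
G(10) = mex{0,0} = 1
G(11) = mex{1,1} = 0
G(12) = mex{0,0} = 1
G(13) = mex{1,1} = 0
G(14) = mex{0,0} = 1
G(15) = mex{1,1} = 0
G(16) = mex{0,2} = 1

1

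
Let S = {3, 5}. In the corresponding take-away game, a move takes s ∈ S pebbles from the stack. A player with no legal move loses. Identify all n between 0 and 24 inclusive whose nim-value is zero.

n :  0  1  2  3  4  5  6  7  8  9 10 11 12 13 14 15 16 17 18 19 20 21 22 23 24
G :  0  0  0  1  1  1  2  2  0  0  0  1  1  1  2  2  0  0  0  1  1  1  2  2  0
P-positions are exactly the n with G(n) = 0.

0, 1, 2, 8, 9, 10, 16, 17, 18, 24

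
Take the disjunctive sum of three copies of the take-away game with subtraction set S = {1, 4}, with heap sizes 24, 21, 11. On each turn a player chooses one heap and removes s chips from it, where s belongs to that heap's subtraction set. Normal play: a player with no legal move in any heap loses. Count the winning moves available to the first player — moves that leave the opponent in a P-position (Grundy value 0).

1

All heaps use S = {1, 4}:
n :  0  1  2  3  4  5  6  7  8  9 10 11 12 13 14 15 16 17 18 19 20 21 22 23 24
G :  0  1  0  1  2  0  1  0  1  2  0  1  0  1  2  0  1  0  1  2  0  1  0  1  2
Heap A: G(24) = 2.
Heap B: G(21) = 1.
Heap C: G(11) = 1.
Combined Grundy value = 2 ⊕ 1 ⊕ 1 = 2.
A winning move leaves total XOR = 0, i.e. changes one component's Grundy value g to g ⊕ X where X is the current total.
Heap A: need g' = 2⊕2 = 0. Options: 24−1→G=1, 24−4→G=0. Hits: 1.
Heap B: need g' = 1⊕2 = 3. Options: 21−1→G=0, 21−4→G=0. Hits: 0.
Heap C: need g' = 1⊕2 = 3. Options: 11−1→G=0, 11−4→G=0. Hits: 0.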